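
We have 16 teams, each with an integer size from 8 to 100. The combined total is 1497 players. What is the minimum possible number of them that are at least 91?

6

Each value short of 91 is at most 90, costing at least 100 − 90 = 10 against the maximum total of 1600.
We can afford to lose at most 1600 − 1497 = 103, so at most ⌊103/10⌋ = 10 fall short, and at least 6 are ≥ 91.
Exactly 6 works: 6 values at 100 and 10 at 90 total 1500; lower one of the high values by 3 (still ≥ 91) to hit 1497.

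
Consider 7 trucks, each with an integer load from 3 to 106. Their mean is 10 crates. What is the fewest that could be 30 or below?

The total is 7 × 10 = 70.
Each value above 30 is at least 31, contributing at least 31 − 3 = 28 above the floor 3.
The sum exceeds the floor total 21 by 49, so at most ⌊49/28⌋ = 1 exceed 30, and at least 6 are ≤ 30.
Exactly 6 works: 6 values at 3 and 1 at 31 total 49; raise one of the low values by 21 (still ≤ 30) to hit 70.

6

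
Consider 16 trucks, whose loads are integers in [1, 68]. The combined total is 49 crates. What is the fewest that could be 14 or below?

14

Let j be the number exceeding 14. Then the total is ≥ 15·j + 1·(16 − j) = 16 + 14j.
So 14j ≤ 33 and j ≤ 2; hence at least 16 − 2 = 14 are ≤ 14.
Exactly 14 works: 14 values at 1 and 2 at 15 total 44; raise one of the low values by 5 (still ≤ 14) to hit 49.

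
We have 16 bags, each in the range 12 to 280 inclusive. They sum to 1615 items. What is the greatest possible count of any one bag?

280

To make one bag as large as possible, make the other 15 as small as possible.
The other 15 contribute at least 15 × 12 = 180, leaving at most 1615 − 180 = 1435.
But each bag is capped at 280, so the maximum is 280.
Achievable: one at 280 and the other 15 totalling 1335, which fits since 15 × 12 ≤ 1335 ≤ 15 × 280.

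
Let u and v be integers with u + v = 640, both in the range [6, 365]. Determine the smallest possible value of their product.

For a fixed sum, uv is smallest when u and v are as far apart as possible.
The extreme feasible split is u = 275, v = 365, giving uv = 100375.

100375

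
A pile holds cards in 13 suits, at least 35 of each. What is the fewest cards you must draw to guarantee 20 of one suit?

You could draw 19 of every suit without reaching 20 of any — 247 in all.
One more forces 20 of some suit, so 247 + 1 = 248.

248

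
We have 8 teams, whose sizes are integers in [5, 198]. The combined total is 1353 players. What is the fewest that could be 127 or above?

5

Suppose at most 8 − j of them reach 127; then j values are ≤ 126 and the rest ≤ 198.
The total is then ≤ 126·j + 198·(8 − j) = 1584 − 72j. For this to be ≥ 1353 we need j ≤ 3, so at least 8 − 3 = 5 must reach 127.
Exactly 5 works: 5 values at 198 and 3 at 126 total 1368; lower one of the high values by 15 (still ≥ 127) to hit 1353.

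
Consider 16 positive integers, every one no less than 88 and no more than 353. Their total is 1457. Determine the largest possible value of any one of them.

Maximizing one value means minimizing the remaining 15.
The other 15 contribute at least 15 × 88 = 1320, leaving at most 1457 − 1320 = 137.
Since 137 ≤ 353, this is achievable: one at 137 and 15 at 88.

137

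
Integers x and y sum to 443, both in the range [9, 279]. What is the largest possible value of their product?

xy = x(443 − x) is maximized when x is as near 443/2 as the bounds allow.
Taking x = 221 and y = 222 (both in [9, 279]) gives xy = 49062.

49062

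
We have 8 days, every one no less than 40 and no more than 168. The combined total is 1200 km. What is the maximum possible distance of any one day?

Maximizing one value means minimizing the remaining 7.
The other 7 contribute at least 7 × 40 = 280, leaving at most 1200 − 280 = 920.
But each day is capped at 168, so the maximum is 168.
Achievable: one at 168 and the other 7 totalling 1032, which fits since 7 × 40 ≤ 1032 ≤ 7 × 168.

168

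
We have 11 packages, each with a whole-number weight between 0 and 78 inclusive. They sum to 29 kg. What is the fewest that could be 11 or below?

Let j be the number exceeding 11. Then the total is ≥ 12·j + 0·(11 − j) = 0 + 12j.
So 12j ≤ 29 and j ≤ 2; hence at least 11 − 2 = 9 are ≤ 11.
Exactly 9 works: 9 values at 0 and 2 at 12 total 24; raise one of the low values by 5 (still ≤ 11) to hit 29.

9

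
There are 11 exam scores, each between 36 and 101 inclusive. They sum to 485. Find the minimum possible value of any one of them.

To make one score as small as possible, make the other 10 as large as possible.
The other 10 can take up 10 × 101 = 1010 ≥ 485 − 36, so one score can sit at its floor of 36.
Achievable: one at 36 and the other 10 totalling 449, which fits since 10 × 36 ≤ 449 ≤ 10 × 101.

36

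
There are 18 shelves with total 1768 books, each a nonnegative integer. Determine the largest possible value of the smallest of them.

98

If every one of the 18 were at least 99, the total would be at least 18 × 99 = 1782 > 1768.
Achievable: 14 of them at 98 and 4 at 99 total 1768.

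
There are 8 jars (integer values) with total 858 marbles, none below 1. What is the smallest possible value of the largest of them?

The average is 858/8 > 107, so not all 8 can be 107 or less; the largest is ≥ 108.
Taking 6 copies of 107 and 2 copies of 108 gives exactly 858, so 108 is attained.

108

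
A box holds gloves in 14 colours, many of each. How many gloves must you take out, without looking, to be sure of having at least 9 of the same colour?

113

In the worst case you draw 8 of each of the 14 colours: 14 × 8 = 112.
One more forces 9 of some colour, so 112 + 1 = 113.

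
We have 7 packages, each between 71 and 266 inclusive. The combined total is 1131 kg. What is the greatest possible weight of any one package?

To make one package as large as possible, make the other 6 as small as possible.
The other 6 contribute at least 6 × 71 = 426, leaving at most 1131 − 426 = 705.
But each package is capped at 266, so the maximum is 266.
Achievable: one at 266 and the other 6 totalling 865, which fits since 6 × 71 ≤ 865 ≤ 6 × 266.

266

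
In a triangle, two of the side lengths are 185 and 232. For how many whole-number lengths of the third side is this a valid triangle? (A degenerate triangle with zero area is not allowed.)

369

The triangle inequality gives |185 − 232| < c < 185 + 232, i.e. 47 < c < 417.
So c can be any integer from 48 to 416: 369 values.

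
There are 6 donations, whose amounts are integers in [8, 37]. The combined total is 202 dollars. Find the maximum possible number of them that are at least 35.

If k of the values are ≥ 35, the total is ≥ 35k + 8(6 − k).
Setting 35k + 8(6 − k) ≤ 202 gives 27k ≤ 154, so k ≤ 5.
k = 5 is achieved by 5 values at 35 and 1 at 8, total 183; add 19 to one value (staying below 35) to reach 202.

5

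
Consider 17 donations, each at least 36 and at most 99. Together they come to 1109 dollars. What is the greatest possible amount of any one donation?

99

To make one donation as large as possible, make the other 16 as small as possible.
The other 16 contribute at least 16 × 36 = 576, leaving at most 1109 − 576 = 533.
But each donation is capped at 99, so the maximum is 99.
Achievable: one at 99 and the other 16 totalling 1010, which fits since 16 × 36 ≤ 1010 ≤ 16 × 99.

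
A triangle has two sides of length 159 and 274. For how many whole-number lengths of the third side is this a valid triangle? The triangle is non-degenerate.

317

The triangle inequality gives |159 − 274| < c < 159 + 274, i.e. 115 < c < 433.
So c can be any integer from 116 to 432: 317 values.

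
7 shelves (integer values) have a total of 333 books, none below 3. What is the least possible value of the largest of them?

The 7 values sum to 333, so their maximum is at least ⌈333/7⌉ = 48.
Taking 3 copies of 47 and 4 copies of 48 gives exactly 333, so 48 is attained.

48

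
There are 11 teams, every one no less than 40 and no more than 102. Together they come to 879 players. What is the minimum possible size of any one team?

40

Minimizing one value means maximizing the remaining 10.
The other 10 can take up 10 × 102 = 1020 ≥ 879 − 40, so one team can sit at its floor of 40.
Achievable: one at 40 and the other 10 totalling 839, which fits since 10 × 40 ≤ 839 ≤ 10 × 102.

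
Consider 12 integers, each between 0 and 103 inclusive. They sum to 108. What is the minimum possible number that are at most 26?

Each value above 26 is at least 27, contributing at least 27 − 0 = 27 above the floor 0.
The sum exceeds the floor total 0 by 108, so at most ⌊108/27⌋ = 4 exceed 26, and at least 8 are ≤ 26.
Exactly 8 works: 8 values at 0 and 4 at 27 total 108.

8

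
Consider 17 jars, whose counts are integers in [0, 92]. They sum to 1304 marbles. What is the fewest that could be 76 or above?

2

Each value short of 76 is at most 75, costing at least 92 − 75 = 17 against the maximum total of 1564.
We can afford to lose at most 1564 − 1304 = 260, so at most ⌊260/17⌋ = 15 fall short, and at least 2 are ≥ 76.
Exactly 2 works: 2 values at 92 and 15 at 75 total 1309; lower one of the high values by 5 (still ≥ 76) to hit 1304.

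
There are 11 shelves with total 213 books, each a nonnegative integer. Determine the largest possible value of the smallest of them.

The 11 values sum to 213, so their minimum is at most ⌊213/11⌋ = 19.
Equality holds with 7 values of 19 and 4 values of 20.

19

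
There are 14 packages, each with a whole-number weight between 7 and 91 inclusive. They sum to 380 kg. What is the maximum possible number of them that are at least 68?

Suppose k of them are at least 68. Those contribute at least 68 each and the other 14 − k at least 7 each.
So the total is at least 68k + 7(14 − k) = 98 + 61k. This must be ≤ 380, giving k ≤ 4.
k = 4 is achieved by 4 values at 68 and 10 at 7, total 342; add 38 to one value (staying below 68) to reach 380.

4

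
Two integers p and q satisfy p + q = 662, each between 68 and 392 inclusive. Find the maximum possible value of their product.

109561

For a fixed sum, the product pq is largest when p and q are as close as possible.
Taking p = 331 and q = 331 (both in [68, 392]) gives pq = 109561.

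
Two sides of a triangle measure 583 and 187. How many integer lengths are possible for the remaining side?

The triangle inequality gives |583 − 187| < c < 583 + 187, i.e. 396 < c < 770.
So c can be any integer from 397 to 769: 373 values.

373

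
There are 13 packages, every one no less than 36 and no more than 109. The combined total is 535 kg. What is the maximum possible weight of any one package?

To make one package as large as possible, make the other 12 as small as possible.
The other 12 contribute at least 12 × 36 = 432, leaving at most 535 − 432 = 103.
Since 103 ≤ 109, this is achievable: one at 103 and 12 at 36.

103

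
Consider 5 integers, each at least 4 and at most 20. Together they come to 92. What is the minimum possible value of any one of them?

To make one integer as small as possible, make the other 4 as large as possible.
The other 4 contribute at most 4 × 20 = 80, leaving at least 92 − 80 = 12.
Since 12 ≥ 4, this is achievable: one at 12 and 4 at 20.

12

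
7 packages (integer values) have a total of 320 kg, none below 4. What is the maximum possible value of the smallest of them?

45

The average is 320/7 < 46, so some value is ≤ 45.
Taking 2 copies of 45 and 5 copies of 46 gives exactly 320, so 45 is attained.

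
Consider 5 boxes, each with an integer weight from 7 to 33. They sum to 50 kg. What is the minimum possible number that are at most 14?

Let j be the number exceeding 14. Then the total is ≥ 15·j + 7·(5 − j) = 35 + 8j.
So 8j ≤ 15 and j ≤ 1; hence at least 5 − 1 = 4 are ≤ 14.
Exactly 4 works: 4 values at 7 and 1 at 15 total 43; raise one of the low values by 7 (still ≤ 14) to hit 50.

4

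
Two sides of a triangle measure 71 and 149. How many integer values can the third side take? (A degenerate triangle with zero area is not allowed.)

141

The triangle inequality gives |71 − 149| < c < 71 + 149, i.e. 78 < c < 220.
So c can be any integer from 79 to 219: 141 values.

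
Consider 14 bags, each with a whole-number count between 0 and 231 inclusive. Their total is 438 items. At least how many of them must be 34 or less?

Each value above 34 is at least 35, contributing at least 35 − 0 = 35 above the floor 0.
The sum exceeds the floor total 0 by 438, so at most ⌊438/35⌋ = 12 exceed 34, and at least 2 are ≤ 34.
Exactly 2 works: 2 values at 0 and 12 at 35 total 420; raise one of the low values by 18 (still ≤ 34) to hit 438.

2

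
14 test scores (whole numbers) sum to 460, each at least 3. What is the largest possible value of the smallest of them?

The 14 values sum to 460, so their minimum is at most ⌊460/14⌋ = 32.
Taking 2 copies of 32 and 12 copies of 33 gives exactly 460, so 32 is attained.

32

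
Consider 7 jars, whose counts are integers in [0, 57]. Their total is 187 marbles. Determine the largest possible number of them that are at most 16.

5

Each value at 16 or below falls at least 57 − 16 = 41 short of the ceiling 57.
The ceiling total is 7 × 57 = 399, and we need 187, so at most ⌊(399 − 187)/41⌋ = 5 can be that low.
k = 5 is achieved by 5 values at 16 and 2 at 57, total 194; lower one of the 57's by 7 (still > 16) to reach 187.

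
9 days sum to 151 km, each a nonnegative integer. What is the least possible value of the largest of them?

The 9 values sum to 151, so their maximum is at least ⌈151/9⌉ = 17.
Taking 2 copies of 16 and 7 copies of 17 gives exactly 151, so 17 is attained.

17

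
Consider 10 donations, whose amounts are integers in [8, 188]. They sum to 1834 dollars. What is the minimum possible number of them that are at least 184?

1

Suppose at most 10 − j of them reach 184; then j values are ≤ 183 and the rest ≤ 188.
The total is then ≤ 183·j + 188·(10 − j) = 1880 − 5j. For this to be ≥ 1834 we need j ≤ 9, so at least 10 − 9 = 1 must reach 184.
Exactly 1 works: 1 value at 188 and 9 at 183 total 1835; lower one of the high values by 1 (still ≥ 184) to hit 1834.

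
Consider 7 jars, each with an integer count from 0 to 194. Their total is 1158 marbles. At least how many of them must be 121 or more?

Each value short of 121 is at most 120, costing at least 194 − 120 = 74 against the maximum total of 1358.
We can afford to lose at most 1358 − 1158 = 200, so at most ⌊200/74⌋ = 2 fall short, and at least 5 are ≥ 121.
Exactly 5 works: 5 values at 194 and 2 at 120 total 1210; lower one of the high values by 52 (still ≥ 121) to hit 1158.

5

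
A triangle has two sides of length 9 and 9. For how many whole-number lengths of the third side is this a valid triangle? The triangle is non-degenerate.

The triangle inequality gives |9 − 9| < c < 9 + 9, i.e. 0 < c < 18.
So c can be any integer from 1 to 17: 17 values.

17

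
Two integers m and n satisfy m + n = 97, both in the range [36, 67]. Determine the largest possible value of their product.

2352

mn = m(97 − m) is maximized when m is as near 97/2 as the bounds allow.
Taking m = 48 and n = 49 (both in [36, 67]) gives mn = 2352.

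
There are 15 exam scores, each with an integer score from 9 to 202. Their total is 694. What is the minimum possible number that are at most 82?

8

Let j be the number exceeding 82. Then the total is ≥ 83·j + 9·(15 − j) = 135 + 74j.
So 74j ≤ 559 and j ≤ 7; hence at least 15 − 7 = 8 are ≤ 82.
Exactly 8 works: 8 values at 9 and 7 at 83 total 653; raise one of the low values by 41 (still ≤ 82) to hit 694.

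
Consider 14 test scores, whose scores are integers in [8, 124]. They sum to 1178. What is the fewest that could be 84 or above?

Each value short of 84 is at most 83, costing at least 124 − 83 = 41 against the maximum total of 1736.
We can afford to lose at most 1736 − 1178 = 558, so at most ⌊558/41⌋ = 13 fall short, and at least 1 are ≥ 84.
Exactly 1 works: 1 value at 124 and 13 at 83 total 1203; lower one of the high values by 25 (still ≥ 84) to hit 1178.

1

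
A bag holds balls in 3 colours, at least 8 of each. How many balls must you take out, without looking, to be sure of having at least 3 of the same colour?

7

In the worst case you draw 2 of each of the 3 colours: 3 × 2 = 6.
One more forces 3 of some colour, so 6 + 1 = 7.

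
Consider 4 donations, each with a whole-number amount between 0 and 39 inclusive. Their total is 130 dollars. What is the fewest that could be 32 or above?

Suppose at most 4 − j of them reach 32; then j values are ≤ 31 and the rest ≤ 39.
The total is then ≤ 31·j + 39·(4 − j) = 156 − 8j. For this to be ≥ 130 we need j ≤ 3, so at least 4 − 3 = 1 must reach 32.
Exactly 1 works: 1 value at 39 and 3 at 31 total 132; lower one of the high values by 2 (still ≥ 32) to hit 130.

1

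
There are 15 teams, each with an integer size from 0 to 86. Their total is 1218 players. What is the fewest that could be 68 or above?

12

Suppose at most 15 − j of them reach 68; then j values are ≤ 67 and the rest ≤ 86.
The total is then ≤ 67·j + 86·(15 − j) = 1290 − 19j. For this to be ≥ 1218 we need j ≤ 3, so at least 15 − 3 = 12 must reach 68.
Exactly 12 works: 12 values at 86 and 3 at 67 total 1233; lower one of the high values by 15 (still ≥ 68) to hit 1218.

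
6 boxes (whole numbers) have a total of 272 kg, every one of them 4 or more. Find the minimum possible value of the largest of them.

46

The average is 272/6 > 45, so not all 6 can be 45 or less; the largest is ≥ 46.
Achievable: 2 of them at 46 and 4 at 45 total 272.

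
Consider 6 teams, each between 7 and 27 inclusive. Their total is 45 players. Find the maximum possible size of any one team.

Maximizing one value means minimizing the remaining 5.
The other 5 contribute at least 5 × 7 = 35, leaving at most 45 − 35 = 10.
Since 10 ≤ 27, this is achievable: one at 10 and 5 at 7.

10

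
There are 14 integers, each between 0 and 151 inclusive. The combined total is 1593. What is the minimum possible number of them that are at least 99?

If only k of them are at least 99, the other 14 − k are at most 98, so the total is at most k·151 + (14 − k)·98.
This must reach 1593, so k·151 + (14 − k)·98 ≥ 1593, giving k ≥ 5.
Exactly 5 works: 5 values at 151 and 9 at 98 total 1637; lower one of the high values by 44 (still ≥ 99) to hit 1593.

5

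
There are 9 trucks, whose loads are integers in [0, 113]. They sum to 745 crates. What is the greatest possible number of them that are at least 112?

6

With k values at 112 or above and the rest at least 0, the sum is at least 0 + 112k.
Since the sum is 745, we need 112k ≤ 745, i.e. k ≤ 6.
k = 6 is achieved by 6 values at 112 and 3 at 0, total 672; add 73 to one value (staying below 112) to reach 745.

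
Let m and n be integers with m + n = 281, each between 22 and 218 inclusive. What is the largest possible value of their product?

19740

With m + n fixed, mn peaks when the two are closest together.
Taking m = 140 and n = 141 (both in [22, 218]) gives mn = 19740.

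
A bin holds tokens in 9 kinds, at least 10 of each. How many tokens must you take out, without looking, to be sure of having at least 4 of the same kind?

28

You could draw 3 of every kind without reaching 4 of any — 27 in all.
One more forces 4 of some kind, so 27 + 1 = 28.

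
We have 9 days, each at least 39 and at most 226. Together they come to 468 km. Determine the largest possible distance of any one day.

Maximizing one value means minimizing the remaining 8.
The other 8 contribute at least 8 × 39 = 312, leaving at most 468 − 312 = 156.
Since 156 ≤ 226, this is achievable: one at 156 and 8 at 39.

156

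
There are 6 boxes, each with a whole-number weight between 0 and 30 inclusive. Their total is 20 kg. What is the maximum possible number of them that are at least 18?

With k values at 18 or above and the rest at least 0, the sum is at least 0 + 18k.
Since the sum is 20, we need 18k ≤ 20, i.e. k ≤ 1.
k = 1 is achieved by 1 value at 18 and 5 at 0, total 18; add 2 to one value (staying below 18) to reach 20.

1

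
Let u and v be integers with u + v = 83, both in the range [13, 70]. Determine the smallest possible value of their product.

910

For a fixed sum, uv is smallest when u and v are as far apart as possible.
At the endpoint u = 13, v = 83 − 13 = 70, so uv = 13 × 70 = 910.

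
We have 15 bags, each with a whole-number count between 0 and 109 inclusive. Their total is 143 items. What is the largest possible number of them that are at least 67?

2

Suppose k of them are at least 67. Those contribute at least 67 each and the other 15 − k at least 0 each.
So the total is at least 67k + 0(15 − k) = 0 + 67k. This must be ≤ 143, giving k ≤ 2.
k = 2 is achieved by 2 values at 67 and 13 at 0, total 134; add 9 to one value (staying below 67) to reach 143.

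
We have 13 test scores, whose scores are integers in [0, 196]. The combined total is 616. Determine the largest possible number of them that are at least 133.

With k values at 133 or above and the rest at least 0, the sum is at least 0 + 133k.
Since the sum is 616, we need 133k ≤ 616, i.e. k ≤ 4.
k = 4 is achieved by 4 values at 133 and 9 at 0, total 532; add 84 to one value (staying below 133) to reach 616.

4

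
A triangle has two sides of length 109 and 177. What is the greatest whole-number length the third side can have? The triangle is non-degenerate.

285

The third side must be less than 109 + 177 = 286.
The largest integer below 286 is 285.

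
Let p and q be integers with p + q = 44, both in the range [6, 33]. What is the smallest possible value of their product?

Since p + q is fixed, pushing one of them to its bound minimizes the product.
At the endpoint p = 11, q = 44 − 11 = 33, so pq = 11 × 33 = 363.

363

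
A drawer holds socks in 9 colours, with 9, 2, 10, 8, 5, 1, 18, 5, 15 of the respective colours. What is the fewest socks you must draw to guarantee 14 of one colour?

67

In the worst case you take as many as possible of each colour without reaching 14: 9 + 2 + 10 + 8 + 5 + 1 + 13 + 5 + 13 = 66.
The next one must give 14 of some colour, so 66 + 1 = 67.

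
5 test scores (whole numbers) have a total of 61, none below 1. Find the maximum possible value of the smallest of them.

12

The average is 61/5 < 13, so some value is ≤ 12.
Equality holds with 4 values of 12 and 1 value of 13.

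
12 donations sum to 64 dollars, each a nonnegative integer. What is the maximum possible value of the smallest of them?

5

The 12 values sum to 64, so their minimum is at most ⌊64/12⌋ = 5.
Equality holds with 8 values of 5 and 4 values of 6.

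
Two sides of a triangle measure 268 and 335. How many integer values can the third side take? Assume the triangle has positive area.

The triangle inequality gives |268 − 335| < c < 268 + 335, i.e. 67 < c < 603.
So c can be any integer from 68 to 602: 535 values.

535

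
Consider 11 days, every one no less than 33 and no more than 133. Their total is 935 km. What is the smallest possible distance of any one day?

To make one day as small as possible, make the other 10 as large as possible.
The other 10 can take up 10 × 133 = 1330 ≥ 935 − 33, so one day can sit at its floor of 33.
Achievable: one at 33 and the other 10 totalling 902, which fits since 10 × 33 ≤ 902 ≤ 10 × 133.

33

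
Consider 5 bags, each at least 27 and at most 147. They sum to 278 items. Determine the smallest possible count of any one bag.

27

Minimizing one value means maximizing the remaining 4.
The other 4 can take up 4 × 147 = 588 ≥ 278 − 27, so one bag can sit at its floor of 27.
Achievable: one at 27 and the other 4 totalling 251, which fits since 4 × 27 ≤ 251 ≤ 4 × 147.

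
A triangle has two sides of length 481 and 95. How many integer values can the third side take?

189

The triangle inequality gives |481 − 95| < c < 481 + 95, i.e. 386 < c < 576.
So c can be any integer from 387 to 575: 189 values.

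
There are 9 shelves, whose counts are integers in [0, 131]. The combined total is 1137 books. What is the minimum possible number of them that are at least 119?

6

Each value short of 119 is at most 118, costing at least 131 − 118 = 13 against the maximum total of 1179.
We can afford to lose at most 1179 − 1137 = 42, so at most ⌊42/13⌋ = 3 fall short, and at least 6 are ≥ 119.
Exactly 6 works: 6 values at 131 and 3 at 118 total 1140; lower one of the high values by 3 (still ≥ 119) to hit 1137.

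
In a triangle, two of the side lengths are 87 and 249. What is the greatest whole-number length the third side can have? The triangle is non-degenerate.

335

The third side must be less than 87 + 249 = 336.
The largest integer below 336 is 335.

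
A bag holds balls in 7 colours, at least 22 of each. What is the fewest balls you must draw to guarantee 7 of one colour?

You could draw 6 of every colour without reaching 7 of any — 42 in all.
One more forces 7 of some colour, so 42 + 1 = 43.

43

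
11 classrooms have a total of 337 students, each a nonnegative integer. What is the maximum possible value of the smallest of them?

The average is 337/11 < 31, so some value is ≤ 30.
Equality holds with 4 values of 30 and 7 values of 31.

30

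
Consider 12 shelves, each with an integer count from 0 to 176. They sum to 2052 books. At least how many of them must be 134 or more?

Each value short of 134 is at most 133, costing at least 176 − 133 = 43 against the maximum total of 2112.
We can afford to lose at most 2112 − 2052 = 60, so at most ⌊60/43⌋ = 1 fall short, and at least 11 are ≥ 134.
Exactly 11 works: 11 values at 176 and 1 at 133 total 2069; lower one of the high values by 17 (still ≥ 134) to hit 2052.

11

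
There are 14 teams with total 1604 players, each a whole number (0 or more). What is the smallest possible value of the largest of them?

Some value must be at least ⌈1604/14⌉ = 115, since 14 × 114 = 1596 < 1604.
Equality holds with 8 values of 115 and 6 values of 114.

115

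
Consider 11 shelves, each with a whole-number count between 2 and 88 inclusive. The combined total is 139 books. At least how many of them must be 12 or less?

Each value above 12 is at least 13, contributing at least 13 − 2 = 11 above the floor 2.
The sum exceeds the floor total 22 by 117, so at most ⌊117/11⌋ = 10 exceed 12, and at least 1 are ≤ 12.
Exactly 1 works: 1 value at 2 and 10 at 13 total 132; raise one of the low values by 7 (still ≤ 12) to hit 139.

1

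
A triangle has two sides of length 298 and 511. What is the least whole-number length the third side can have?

The third side must exceed |298 − 511| = 213.
The smallest integer above 213 is 214.

214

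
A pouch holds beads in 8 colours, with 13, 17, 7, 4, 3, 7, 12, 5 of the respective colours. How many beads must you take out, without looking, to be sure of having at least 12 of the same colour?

In the worst case you take as many as possible of each colour without reaching 12: 11 + 11 + 7 + 4 + 3 + 7 + 11 + 5 = 59.
The next one must give 12 of some colour, so 59 + 1 = 60.

60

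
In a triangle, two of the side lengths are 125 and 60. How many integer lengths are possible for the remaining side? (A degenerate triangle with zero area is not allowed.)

The triangle inequality gives |125 − 60| < c < 125 + 60, i.e. 65 < c < 185.
So c can be any integer from 66 to 184: 119 values.

119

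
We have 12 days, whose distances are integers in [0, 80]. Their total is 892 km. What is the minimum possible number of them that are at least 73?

4

Suppose at most 12 − j of them reach 73; then j values are ≤ 72 and the rest ≤ 80.
The total is then ≤ 72·j + 80·(12 − j) = 960 − 8j. For this to be ≥ 892 we need j ≤ 8, so at least 12 − 8 = 4 must reach 73.
Exactly 4 works: 4 values at 80 and 8 at 72 total 896; lower one of the high values by 4 (still ≥ 73) to hit 892.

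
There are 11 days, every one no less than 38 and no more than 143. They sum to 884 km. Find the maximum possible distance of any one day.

Maximizing one value means minimizing the remaining 10.
The other 10 contribute at least 10 × 38 = 380, leaving at most 884 − 380 = 504.
But each day is capped at 143, so the maximum is 143.
Achievable: one at 143 and the other 10 totalling 741, which fits since 10 × 38 ≤ 741 ≤ 10 × 143.

143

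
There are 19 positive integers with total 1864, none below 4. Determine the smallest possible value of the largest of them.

The average is 1864/19 > 98, so not all 19 can be 98 or less; the largest is ≥ 99.
Taking 17 copies of 98 and 2 copies of 99 gives exactly 1864, so 99 is attained.

99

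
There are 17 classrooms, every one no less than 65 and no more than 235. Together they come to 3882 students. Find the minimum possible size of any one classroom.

122

To make one classroom as small as possible, make the other 16 as large as possible.
The other 16 contribute at most 16 × 235 = 3760, leaving at least 3882 − 3760 = 122.
Since 122 ≥ 65, this is achievable: one at 122 and 16 at 235.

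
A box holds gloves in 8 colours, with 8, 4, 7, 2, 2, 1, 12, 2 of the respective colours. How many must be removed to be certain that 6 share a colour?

27

In the worst case you take as many as possible of each colour without reaching 6: 5 + 4 + 5 + 2 + 2 + 1 + 5 + 2 = 26.
The next one must give 6 of some colour, so 26 + 1 = 27.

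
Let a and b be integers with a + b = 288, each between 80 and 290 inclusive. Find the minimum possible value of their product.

ab = a(288 − a) is concave in a, so over [80, 208] it is minimized at an endpoint.
The extreme feasible split is a = 80, b = 208, giving ab = 16640.

16640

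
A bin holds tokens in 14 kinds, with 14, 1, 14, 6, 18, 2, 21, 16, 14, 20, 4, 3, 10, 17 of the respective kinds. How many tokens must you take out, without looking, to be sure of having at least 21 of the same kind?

In the worst case you take as many as possible of each kind without reaching 21: 14 + 1 + 14 + 6 + 18 + 2 + 20 + 16 + 14 + 20 + 4 + 3 + 10 + 17 = 159.
The next one must give 21 of some kind, so 159 + 1 = 160.

160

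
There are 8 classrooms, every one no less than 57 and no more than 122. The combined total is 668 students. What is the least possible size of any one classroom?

Minimizing one value means maximizing the remaining 7.
The other 7 can take up 7 × 122 = 854 ≥ 668 − 57, so one classroom can sit at its floor of 57.
Achievable: one at 57 and the other 7 totalling 611, which fits since 7 × 57 ≤ 611 ≤ 7 × 122.

57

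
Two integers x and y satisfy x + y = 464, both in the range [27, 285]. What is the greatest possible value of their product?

xy = x(464 − x) is maximized when x is as near 464/2 as the bounds allow.
Taking x = 232 and y = 232 (both in [27, 285]) gives xy = 53824.

53824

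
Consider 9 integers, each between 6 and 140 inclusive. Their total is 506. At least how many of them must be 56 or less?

Each value above 56 is at least 57, contributing at least 57 − 6 = 51 above the floor 6.
The sum exceeds the floor total 54 by 452, so at most ⌊452/51⌋ = 8 exceed 56, and at least 1 are ≤ 56.
Exactly 1 works: 1 value at 6 and 8 at 57 total 462; raise one of the low values by 44 (still ≤ 56) to hit 506.

1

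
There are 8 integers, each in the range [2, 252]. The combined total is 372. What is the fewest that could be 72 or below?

3

Each value above 72 is at least 73, contributing at least 73 − 2 = 71 above the floor 2.
The sum exceeds the floor total 16 by 356, so at most ⌊356/71⌋ = 5 exceed 72, and at least 3 are ≤ 72.
Exactly 3 works: 3 values at 2 and 5 at 73 total 371; raise one of the low values by 1 (still ≤ 72) to hit 372.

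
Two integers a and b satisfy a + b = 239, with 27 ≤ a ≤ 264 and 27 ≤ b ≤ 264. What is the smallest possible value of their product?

ab = a(239 − a) is concave in a, so over [27, 212] it is minimized at an endpoint.
At the endpoint a = 27, b = 239 − 27 = 212, so ab = 27 × 212 = 5724.

5724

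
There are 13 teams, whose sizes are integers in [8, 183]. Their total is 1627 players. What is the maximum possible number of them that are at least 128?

12

If k of the values are ≥ 128, the total is ≥ 128k + 8(13 − k).
Setting 128k + 8(13 − k) ≤ 1627 gives 120k ≤ 1523, so k ≤ 12.
k = 12 is achieved by 12 values at 128 and 1 at 8, total 1544; add 83 to one value (staying below 128) to reach 1627.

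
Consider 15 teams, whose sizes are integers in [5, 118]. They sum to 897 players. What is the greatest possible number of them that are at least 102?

Suppose k of them are at least 102. Those contribute at least 102 each and the other 15 − k at least 5 each.
So the total is at least 102k + 5(15 − k) = 75 + 97k. This must be ≤ 897, giving k ≤ 8.
k = 8 is achieved by 8 values at 102 and 7 at 5, total 851; add 46 to one value (staying below 102) to reach 897.

8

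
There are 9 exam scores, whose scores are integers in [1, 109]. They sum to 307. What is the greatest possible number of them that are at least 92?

If k of the values are ≥ 92, the total is ≥ 92k + 1(9 − k).
Setting 92k + 1(9 − k) ≤ 307 gives 91k ≤ 298, so k ≤ 3.
k = 3 is achieved by 3 values at 92 and 6 at 1, total 282; add 25 to one value (staying below 92) to reach 307.

3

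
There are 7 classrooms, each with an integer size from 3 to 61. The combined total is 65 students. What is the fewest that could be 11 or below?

3

Each value above 11 is at least 12, contributing at least 12 − 3 = 9 above the floor 3.
The sum exceeds the floor total 21 by 44, so at most ⌊44/9⌋ = 4 exceed 11, and at least 3 are ≤ 11.
Exactly 3 works: 3 values at 3 and 4 at 12 total 57; raise one of the low values by 8 (still ≤ 11) to hit 65.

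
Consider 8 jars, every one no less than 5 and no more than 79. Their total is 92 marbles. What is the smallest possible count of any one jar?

To make one jar as small as possible, make the other 7 as large as possible.
The other 7 can take up 7 × 79 = 553 ≥ 92 − 5, so one jar can sit at its floor of 5.
Achievable: one at 5 and the other 7 totalling 87, which fits since 7 × 5 ≤ 87 ≤ 7 × 79.

5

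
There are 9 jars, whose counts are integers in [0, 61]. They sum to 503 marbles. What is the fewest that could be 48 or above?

6

Each value short of 48 is at most 47, costing at least 61 − 47 = 14 against the maximum total of 549.
We can afford to lose at most 549 − 503 = 46, so at most ⌊46/14⌋ = 3 fall short, and at least 6 are ≥ 48.
Exactly 6 works: 6 values at 61 and 3 at 47 total 507; lower one of the high values by 4 (still ≥ 48) to hit 503.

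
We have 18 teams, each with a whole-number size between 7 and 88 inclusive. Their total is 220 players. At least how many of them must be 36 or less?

15

Each value above 36 is at least 37, contributing at least 37 − 7 = 30 above the floor 7.
The sum exceeds the floor total 126 by 94, so at most ⌊94/30⌋ = 3 exceed 36, and at least 15 are ≤ 36.
Exactly 15 works: 15 values at 7 and 3 at 37 total 216; raise one of the low values by 4 (still ≤ 36) to hit 220.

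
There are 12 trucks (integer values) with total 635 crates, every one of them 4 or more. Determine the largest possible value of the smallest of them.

The 12 values sum to 635, so their minimum is at most ⌊635/12⌋ = 52.
Equality holds with 1 value of 52 and 11 values of 53.

52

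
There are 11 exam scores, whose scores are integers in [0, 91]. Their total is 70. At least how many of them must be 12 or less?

If only k of them are at most 12, the other 11 − k are at least 13, so the total is at least (11 − k)·13 + k·0.
This is ≤ 70, so (11 − k)·13 + 0k ≤ 70, which gives k ≥ 6.
Exactly 6 works: 6 values at 0 and 5 at 13 total 65; raise one of the low values by 5 (still ≤ 12) to hit 70.

6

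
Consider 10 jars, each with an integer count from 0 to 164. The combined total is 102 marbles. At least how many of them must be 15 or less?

Each value above 15 is at least 16, contributing at least 16 − 0 = 16 above the floor 0.
The sum exceeds the floor total 0 by 102, so at most ⌊102/16⌋ = 6 exceed 15, and at least 4 are ≤ 15.
Exactly 4 works: 4 values at 0 and 6 at 16 total 96; raise one of the low values by 6 (still ≤ 15) to hit 102.

4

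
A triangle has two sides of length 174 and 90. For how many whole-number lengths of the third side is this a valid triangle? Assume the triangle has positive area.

179

The triangle inequality gives |174 − 90| < c < 174 + 90, i.e. 84 < c < 264.
So c can be any integer from 85 to 263: 179 values.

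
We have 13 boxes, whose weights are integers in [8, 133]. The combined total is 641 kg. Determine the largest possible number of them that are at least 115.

Suppose k of them are at least 115. Those contribute at least 115 each and the other 13 − k at least 8 each.
So the total is at least 115k + 8(13 − k) = 104 + 107k. This must be ≤ 641, giving k ≤ 5.
k = 5 is achieved by 5 values at 115 and 8 at 8, total 639; add 2 to one value (staying below 115) to reach 641.

5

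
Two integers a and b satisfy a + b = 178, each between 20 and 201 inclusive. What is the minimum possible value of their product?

ab = a(178 − a) is concave in a, so over [20, 158] it is minimized at an endpoint.
At the endpoint a = 20, b = 178 − 20 = 158, so ab = 20 × 158 = 3160.

3160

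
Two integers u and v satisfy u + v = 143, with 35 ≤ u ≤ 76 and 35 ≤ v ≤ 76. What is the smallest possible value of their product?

5092

uv = u(143 − u) is concave in u, so over [67, 76] it is minimized at an endpoint.
At the endpoint u = 67, v = 143 − 67 = 76, so uv = 67 × 76 = 5092.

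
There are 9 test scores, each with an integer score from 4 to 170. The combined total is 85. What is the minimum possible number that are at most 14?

Each value above 14 is at least 15, contributing at least 15 − 4 = 11 above the floor 4.
The sum exceeds the floor total 36 by 49, so at most ⌊49/11⌋ = 4 exceed 14, and at least 5 are ≤ 14.
Exactly 5 works: 5 values at 4 and 4 at 15 total 80; raise one of the low values by 5 (still ≤ 14) to hit 85.

5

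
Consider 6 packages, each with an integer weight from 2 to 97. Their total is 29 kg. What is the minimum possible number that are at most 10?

Each value above 10 is at least 11, contributing at least 11 − 2 = 9 above the floor 2.
The sum exceeds the floor total 12 by 17, so at most ⌊17/9⌋ = 1 exceed 10, and at least 5 are ≤ 10.
Exactly 5 works: 5 values at 2 and 1 at 11 total 21; raise one of the low values by 8 (still ≤ 10) to hit 29.

5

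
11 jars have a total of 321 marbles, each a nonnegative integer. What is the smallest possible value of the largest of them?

If every one of the 11 were at most 29, the total would be at most 11 × 29 = 319 < 321.
Equality holds with 2 values of 30 and 9 values of 29.

30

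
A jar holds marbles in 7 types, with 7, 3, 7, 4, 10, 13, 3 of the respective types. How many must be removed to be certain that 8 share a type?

In the worst case you take as many as possible of each type without reaching 8: 7 + 3 + 7 + 4 + 7 + 7 + 3 = 38.
The next one must give 8 of some type, so 38 + 1 = 39.

39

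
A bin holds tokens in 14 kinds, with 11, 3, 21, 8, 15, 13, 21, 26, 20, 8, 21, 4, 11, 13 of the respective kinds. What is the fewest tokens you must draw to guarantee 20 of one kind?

In the worst case you take as many as possible of each kind without reaching 20: 11 + 3 + 19 + 8 + 15 + 13 + 19 + 19 + 19 + 8 + 19 + 4 + 11 + 13 = 181.
The next one must give 20 of some kind, so 181 + 1 = 182.

182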